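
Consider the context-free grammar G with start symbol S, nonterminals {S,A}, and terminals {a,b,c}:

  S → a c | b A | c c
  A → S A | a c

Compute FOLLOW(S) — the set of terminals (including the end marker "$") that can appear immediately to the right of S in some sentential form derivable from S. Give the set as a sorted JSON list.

FIRST iteration:
iter 1:
  A via A→a c: +{a}
  S via S→a c: +{a}
  S via S→b A: +{b}
  S via S→c c: +{c}
  FIRST[S]={a,b,c}  FIRST[A]={a}
iter 2:
  A via A→S A: +{b,c}
  FIRST[S]={a,b,c}  FIRST[A]={a,b,c}
iter 3: done
  FIRST[S]={a,b,c}  FIRST[A]={a,b,c}

Compute FOLLOW by fixpoint:
seed FOLLOW(S) with $
round 1:
  A→S A: FOLLOW(S) ⊇ FIRST(A) = {a,b,c}; new: +{a,b,c}
  S→b A: FOLLOW(A) ⊇ FOLLOW(S) ⊇ {$,a,b,c}; new: +{$,a,b,c}
  FOLLOW[S]={$,a,b,c}  FOLLOW[A]={$,a,b,c}
round 2: (stable)
  FOLLOW[S]={$,a,b,c}  FOLLOW[A]={$,a,b,c}

FOLLOW(S) = ["$", "a", "b", "c"]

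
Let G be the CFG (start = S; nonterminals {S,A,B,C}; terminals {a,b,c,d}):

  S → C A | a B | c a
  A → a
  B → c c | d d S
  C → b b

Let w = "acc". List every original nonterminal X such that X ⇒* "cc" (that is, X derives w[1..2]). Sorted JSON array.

Convert to CNF:
  S -> C A | T0 T3 | T3 B
  A -> a
  B -> T0 T0 | T1 X4
  C -> T2 T2
  T0 -> c
  T1 -> d
  T2 -> b
  T3 -> a
  X4 -> T1 S

CYK fill, restricted to cells inside w[1..2]:
  cell(1,1) c: {T0}  orig:{}
  cell(2,2) c: {T0}  orig:{}
  cell(1,2) cc: {B}

Original NTs in T[1,2] deriving "cc": ["B"]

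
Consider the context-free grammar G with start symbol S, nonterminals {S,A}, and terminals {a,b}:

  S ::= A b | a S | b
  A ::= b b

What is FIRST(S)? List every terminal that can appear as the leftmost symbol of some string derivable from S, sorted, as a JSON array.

FIRST iteration:
iter 1:
  A via A→b b: +{b}
  S via S→A b: +{b}
  S via S→a S: +{a}
  FIRST(S)={a,b}  FIRST(A)={b}
iter 2: — fixpoint
  FIRST(S)={a,b}  FIRST(A)={b}

FIRST(S) = ["a", "b"]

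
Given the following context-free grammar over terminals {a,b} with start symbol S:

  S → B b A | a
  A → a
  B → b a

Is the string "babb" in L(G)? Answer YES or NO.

Convert to CNF:
  S -> B X2 | a
  A -> a
  B -> T0 T1
  T0 -> b
  T1 -> a
  X2 -> T0 A

CYK table (by increasing span):
  cell(0,0) b: {T0}  orig:{}
  cell(1,1) a: {A,S,T1}  orig:{A,S}
  cell(2,2) b: {T0}  orig:{}
  cell(3,3) b: {T0}  orig:{}
  cell(0,1) ba: {B,X2}  orig:{B}
  cell(1,2) ab: ∅
  cell(2,3) bb: ∅
  cell(0,2) bab: ∅
  cell(1,3) abb: ∅
  cell(0,3) babb: ∅

S ∉ T[0,3] ⇒ NO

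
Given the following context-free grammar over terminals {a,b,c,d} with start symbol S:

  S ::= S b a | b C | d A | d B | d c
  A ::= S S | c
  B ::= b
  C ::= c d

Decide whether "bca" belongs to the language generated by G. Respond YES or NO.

CNF form of G:
  S -> S X4 | T1 A | T1 B | T1 T0 | T2 C
  A -> S S | c
  B -> b
  C -> T0 T1
  T0 -> c
  T1 -> d
  T2 -> b
  T3 -> a
  X4 -> T2 T3

Fill CYK table bottom-up:
  T[0,0] 'b' = {B,T2}  orig:{B}
  T[1,1] 'c' = {A,T0}  orig:{A}
  T[2,2] 'a' = {T3}  orig:{}
  T[0,1] 'bc' = ∅
  T[1,2] 'ca' = ∅
  T[0,2] 'bca' = ∅

S ∉ T[0,2] ⇒ NO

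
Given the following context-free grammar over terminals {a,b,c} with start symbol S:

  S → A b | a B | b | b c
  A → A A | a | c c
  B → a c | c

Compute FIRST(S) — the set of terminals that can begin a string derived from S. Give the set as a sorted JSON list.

Compute FIRST by fixpoint:
iter 1:
  A via A→a: +{a}
  A via A→c c: +{c}
  B via B→a c: +{a}
  B via B→c: +{c}
  S via S→A b: +{a,c}
  S via S→b: +{b}
  FIRST[S]={a,b,c}  FIRST[A]={a,c}  FIRST[B]={a,c}
iter 2: — fixpoint
  FIRST[S]={a,b,c}  FIRST[A]={a,c}  FIRST[B]={a,c}

FIRST(S) = ["a", "b", "c"]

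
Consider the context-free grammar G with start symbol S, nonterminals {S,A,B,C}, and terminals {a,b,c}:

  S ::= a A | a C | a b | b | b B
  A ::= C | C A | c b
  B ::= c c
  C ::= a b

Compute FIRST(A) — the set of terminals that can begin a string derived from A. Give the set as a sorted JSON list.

Compute FIRST by fixpoint:
pass 1:
  A via A→c b: +{c}
  B via B→c c: +{c}
  C via C→a b: +{a}
  S via S→a A: +{a}
  S via S→b: +{b}
  S: {a,b}  A: {c}  B: {c}  C: {a}
pass 2:
  A via A→C: +{a}
  S: {a,b}  A: {a,c}  B: {c}  C: {a}
pass 3: — fixpoint
  S: {a,b}  A: {a,c}  B: {c}  C: {a}

FIRST(A) = ["a", "c"]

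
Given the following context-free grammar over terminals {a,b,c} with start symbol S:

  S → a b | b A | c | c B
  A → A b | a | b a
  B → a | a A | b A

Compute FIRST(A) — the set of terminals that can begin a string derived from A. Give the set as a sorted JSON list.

FIRST iteration:
iter 1:
  A via A→a: +{a}
  A via A→b a: +{b}
  B via B→a: +{a}
  B via B→b A: +{b}
  S via S→a b: +{a}
  S via S→b A: +{b}
  S via S→c: +{c}
  S: {a,b,c}  A: {a,b}  B: {a,b}
iter 2: (stable)
  S: {a,b,c}  A: {a,b}  B: {a,b}

FIRST(A) = ["a", "b"]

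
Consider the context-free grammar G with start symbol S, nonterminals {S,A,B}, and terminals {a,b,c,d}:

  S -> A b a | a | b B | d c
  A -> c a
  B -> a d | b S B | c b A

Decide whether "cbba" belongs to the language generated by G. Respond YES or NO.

CNF form of G:
  S -> A X6 | T2 T0 | T3 B | a
  A -> T0 T1
  B -> T0 X5 | T1 T2 | T3 X4
  T0 -> c
  T1 -> a
  T2 -> d
  T3 -> b
  X4 -> S B
  X5 -> T3 A
  X6 -> T3 T1

Fill CYK table bottom-up:
  cell(0,0) c: {T0}  orig:{}
  cell(1,1) b: {T3}  orig:{}
  cell(2,2) b: {T3}  orig:{}
  cell(3,3) a: {S,T1}  orig:{S}
  cell(0,1) cb: ∅
  cell(1,2) bb: ∅
  cell(2,3) ba: {X6}  orig:{}
  cell(0,2) cbb: ∅
  cell(1,3) bba: ∅
  cell(0,3) cbba: ∅

S ∉ T[0,3] ⇒ NO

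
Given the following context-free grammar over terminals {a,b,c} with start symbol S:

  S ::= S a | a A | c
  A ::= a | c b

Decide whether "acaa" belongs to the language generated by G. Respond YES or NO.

CNF form of G:
  S -> S T2 | T2 A | c
  A -> T0 T1 | a
  T0 -> c
  T1 -> b
  T2 -> a

CYK table (by increasing span):
  [0..0]={A,T2}  "a"  orig:{A}
  [1..1]={S,T0}  "c"  orig:{S}
  [2..2]={A,T2}  "a"  orig:{A}
  [3..3]={A,T2}  "a"  orig:{A}
  [0..1]=∅  "ac"
  [1..2]={S}  "ca"
  [2..3]={S}  "aa"
  [0..2]=∅  "aca"
  [1..3]={S}  "caa"
  [0..3]=∅  "acaa"

S ∉ T[0,3] ⇒ NO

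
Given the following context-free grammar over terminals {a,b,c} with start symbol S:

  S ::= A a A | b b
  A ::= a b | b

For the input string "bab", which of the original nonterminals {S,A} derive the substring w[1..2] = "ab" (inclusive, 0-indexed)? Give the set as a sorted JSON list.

Convert to CNF:
  S -> A X2 | T1 T1
  A -> T0 T1 | b
  T0 -> a
  T1 -> b
  X2 -> T0 A

Fill CYK table bottom-up — only the sub-triangle for w[1..2]:
  cell(1,1) a: {T0}  orig:{}
  cell(2,2) b: {A,T1}  orig:{A}
  cell(1,2) ab: {A,X2}  orig:{A}

Original NTs in T[1,2] deriving "ab": ["A"]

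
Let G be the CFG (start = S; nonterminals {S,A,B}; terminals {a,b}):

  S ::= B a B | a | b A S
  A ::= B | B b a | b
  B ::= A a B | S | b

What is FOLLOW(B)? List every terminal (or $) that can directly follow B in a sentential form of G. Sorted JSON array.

FIRST iteration:
pass 1:
  A via A→b: +{b}
  B via B→A a B: +{b}
  S via S→B a B: +{b}
  S via S→a: +{a}
  S: {a,b}  A: {b}  B: {b}
pass 2:
  B via B→S: +{a}
  S: {a,b}  A: {b}  B: {a,b}
pass 3:
  A via A→B: +{a}
  S: {a,b}  A: {a,b}  B: {a,b}
pass 4: (stable)
  S: {a,b}  A: {a,b}  B: {a,b}

FOLLOW sets:
initialize: $ ∈ FOLLOW(S)
round 1:
  A→B b a: FOLLOW(B) ⊇ FIRST(b) = {b}; new: +{b}
  B→A a B: FOLLOW(A) ⊇ FIRST(a) = {a}; new: +{a}
  B→S: FOLLOW(S) ⊇ FOLLOW(B) ⊇ {b}; new: +{b}
  S→B a B: FOLLOW(B) ⊇ FIRST(a) = {a}; new: +{a}
  S→B a B: FOLLOW(B) ⊇ FOLLOW(S) ⊇ {$,b}; new: +{$}
  S→b A S: FOLLOW(A) ⊇ FIRST(S) = {a,b}; new: +{b}
  FOLLOW[S]={$,b}  FOLLOW[A]={a,b}  FOLLOW[B]={$,a,b}
round 2:
  B→S: FOLLOW(S) ⊇ FOLLOW(B) ⊇ {$,a,b}; new: +{a}
  FOLLOW[S]={$,a,b}  FOLLOW[A]={a,b}  FOLLOW[B]={$,a,b}
round 3: done
  FOLLOW[S]={$,a,b}  FOLLOW[A]={a,b}  FOLLOW[B]={$,a,b}

FOLLOW(B) = ["$", "a", "b"]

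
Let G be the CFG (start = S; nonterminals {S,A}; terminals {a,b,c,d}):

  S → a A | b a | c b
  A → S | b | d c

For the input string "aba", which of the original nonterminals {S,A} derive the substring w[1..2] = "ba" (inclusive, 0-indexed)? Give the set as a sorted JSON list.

CNF form of G:
  S -> T0 A | T1 T0 | T2 T1
  A -> T0 A | T1 T0 | T2 T1 | T3 T2 | b
  T0 -> a
  T1 -> b
  T2 -> c
  T3 -> d

Fill CYK table bottom-up — only the sub-triangle for w[1..2]:
  [1..1]={A,T1}  "b"  orig:{A}
  [2..2]={T0}  "a"  orig:{}
  [1..2]={A,S}  "ba"

Original NTs in T[1,2] deriving "ba": ["A", "S"]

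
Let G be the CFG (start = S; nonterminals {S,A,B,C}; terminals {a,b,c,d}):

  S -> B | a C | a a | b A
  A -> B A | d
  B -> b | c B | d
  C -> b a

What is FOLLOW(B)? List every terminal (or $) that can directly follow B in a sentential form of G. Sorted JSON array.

FIRST iteration:
iter 1:
  A via A→d: +{d}
  B via B→b: +{b}
  B via B→c B: +{c}
  B via B→d: +{d}
  C via C→b a: +{b}
  S via S→B: +{b,c,d}
  S via S→a C: +{a}
  FIRST(S)={a,b,c,d}  FIRST(A)={d}  FIRST(B)={b,c,d}  FIRST(C)={b}
iter 2:
  A via A→B A: +{b,c}
  FIRST(S)={a,b,c,d}  FIRST(A)={b,c,d}  FIRST(B)={b,c,d}  FIRST(C)={b}
iter 3: — fixpoint
  FIRST(S)={a,b,c,d}  FIRST(A)={b,c,d}  FIRST(B)={b,c,d}  FIRST(C)={b}

FOLLOW iteration:
initialize: $ ∈ FOLLOW(S)
iter 1:
  A→B A: FOLLOW(B) ⊇ FIRST(A) = {b,c,d}; new: +{b,c,d}
  S→B: FOLLOW(B) ⊇ FOLLOW(S) ⊇ {$}; new: +{$}
  S→a C: FOLLOW(C) ⊇ FOLLOW(S) ⊇ {$}; new: +{$}
  S→b A: FOLLOW(A) ⊇ FOLLOW(S) ⊇ {$}; new: +{$}
  FOLLOW[S]={$}  FOLLOW[A]={$}  FOLLOW[B]={$,b,c,d}  FOLLOW[C]={$}
iter 2: — fixpoint
  FOLLOW[S]={$}  FOLLOW[A]={$}  FOLLOW[B]={$,b,c,d}  FOLLOW[C]={$}

FOLLOW(B) = ["$", "b", "c", "d"]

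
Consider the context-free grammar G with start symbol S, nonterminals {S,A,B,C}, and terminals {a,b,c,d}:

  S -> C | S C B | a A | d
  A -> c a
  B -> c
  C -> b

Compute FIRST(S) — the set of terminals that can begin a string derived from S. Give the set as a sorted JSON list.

FIRST sets, iterate to fixpoint:
iter 1:
  A via A→c a: +{c}
  B via B→c: +{c}
  C via C→b: +{b}
  S via S→C: +{b}
  S via S→a A: +{a}
  S via S→d: +{d}
  FIRST(S)={a,b,d}  FIRST(A)={c}  FIRST(B)={c}  FIRST(C)={b}
iter 2: (stable)
  FIRST(S)={a,b,d}  FIRST(A)={c}  FIRST(B)={c}  FIRST(C)={b}

FIRST(S) = ["a", "b", "d"]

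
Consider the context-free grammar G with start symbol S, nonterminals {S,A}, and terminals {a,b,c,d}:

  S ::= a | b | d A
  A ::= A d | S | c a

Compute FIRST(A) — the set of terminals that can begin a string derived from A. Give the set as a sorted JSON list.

Compute FIRST by fixpoint:
[1]
  A via A→c a: +{c}
  S via S→a: +{a}
  S via S→b: +{b}
  S via S→d A: +{d}
  FIRST(S)={a,b,d}  FIRST(A)={c}
[2]
  A via A→S: +{a,b,d}
  FIRST(S)={a,b,d}  FIRST(A)={a,b,c,d}
[3] (no change)
  FIRST(S)={a,b,d}  FIRST(A)={a,b,c,d}

FIRST(A) = ["a", "b", "c", "d"]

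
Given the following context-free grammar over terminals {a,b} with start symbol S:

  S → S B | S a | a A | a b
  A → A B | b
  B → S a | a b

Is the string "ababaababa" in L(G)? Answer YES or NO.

Convert to CNF:
  S -> S B | S T0 | T0 A | T0 T1
  A -> A B | b
  B -> S T0 | T0 T1
  T0 -> a
  T1 -> b

Fill CYK table bottom-up:
  [0..0]={T0}  "a"  orig:{}
  [1..1]={A,T1}  "b"  orig:{A}
  [2..2]={T0}  "a"  orig:{}
  [3..3]={A,T1}  "b"  orig:{A}
  [4..4]={T0}  "a"  orig:{}
  [5..5]={T0}  "a"  orig:{}
  [6..6]={A,T1}  "b"  orig:{A}
  [7..7]={T0}  "a"  orig:{}
  [8..8]={A,T1}  "b"  orig:{A}
  [9..9]={T0}  "a"  orig:{}
  [0..1]={B,S}  "ab"
  [1..2]=∅  "ba"
  [2..3]={B,S}  "ab"
  [3..4]=∅  "ba"
  [4..5]=∅  "aa"
  [5..6]={B,S}  "ab"
  [6..7]=∅  "ba"
  [7..8]={B,S}  "ab"
  [8..9]=∅  "ba"
  [0..2]={B,S}  "aba"
  [1..3]={A}  "bab"
  [2..4]={B,S}  "aba"
  [3..5]=∅  "baa"
  [4..6]=∅  "aab"
  [5..7]={B,S}  "aba"
  [6..8]={A}  "bab"
  [7..9]={B,S}  "aba"
  [0..3]={S}  "abab"
  [1..4]={A}  "baba"
  [2..5]={B,S}  "abaa"
  [3..6]=∅  "baab"
  [4..7]=∅  "aaba"
  [5..8]={S}  "abab"
  [6..9]={A}  "baba"
  [0..4]={B,S}  "ababa"
  [1..5]={A}  "babaa"
  [2..6]={S}  "abaab"
  [3..7]=∅  "baaba"
  [4..8]=∅  "aabab"
  [5..9]={B,S}  "ababa"
  [0..5]={B,S}  "ababaa"
  [1..6]={A}  "babaab"
  [2..7]={B,S}  "abaaba"
  [3..8]=∅  "baabab"
  [4..9]=∅  "aababa"
  [0..6]={S}  "ababaab"
  [1..7]={A}  "babaaba"
  [2..8]={S}  "abaabab"
  [3..9]=∅  "baababa"
  [0..7]={B,S}  "ababaaba"
  [1..8]={A}  "babaabab"
  [2..9]={B,S}  "abaababa"
  [0..8]={S}  "ababaabab"
  [1..9]={A}  "babaababa"
  [0..9]={B,S}  "ababaababa"

S ∈ T[0,9] ⇒ YES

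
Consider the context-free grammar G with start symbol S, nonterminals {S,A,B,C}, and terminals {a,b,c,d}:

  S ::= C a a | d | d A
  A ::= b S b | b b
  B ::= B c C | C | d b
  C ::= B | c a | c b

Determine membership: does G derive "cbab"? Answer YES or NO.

CNF form of G:
  S -> C X7 | T3 A | d
  A -> T0 T0 | T0 X4
  B -> B X5 | T1 T0 | T1 T2 | T3 T0
  C -> B X6 | T1 T0 | T1 T2 | T3 T0
  T0 -> b
  T1 -> c
  T2 -> a
  T3 -> d
  X4 -> S T0
  X5 -> T1 C
  X6 -> T1 C
  X7 -> T2 T2

CYK table (by increasing span):
  cell(0,0) c: {T1}  orig:{}
  cell(1,1) b: {T0}  orig:{}
  cell(2,2) a: {T2}  orig:{}
  cell(3,3) b: {T0}  orig:{}
  cell(0,1) cb: {B,C}
  cell(1,2) ba: ∅
  cell(2,3) ab: ∅
  cell(0,2) cba: ∅
  cell(1,3) bab: ∅
  cell(0,3) cbab: ∅

S ∉ T[0,3] ⇒ NO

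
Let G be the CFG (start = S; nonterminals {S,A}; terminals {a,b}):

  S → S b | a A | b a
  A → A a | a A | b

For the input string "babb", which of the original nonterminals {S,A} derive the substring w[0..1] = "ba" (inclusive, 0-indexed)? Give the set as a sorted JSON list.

CNF form of G:
  S -> S T1 | T0 A | T1 T0
  A -> A T0 | T0 A | b
  T0 -> a
  T1 -> b

CYK table (by increasing span) — only the sub-triangle for w[0..1]:
  T[0,0] 'b' = {A,T1}  orig:{A}
  T[1,1] 'a' = {T0}  orig:{}
  T[0,1] 'ba' = {A,S}

Original NTs in T[0,1] deriving "ba": ["A", "S"]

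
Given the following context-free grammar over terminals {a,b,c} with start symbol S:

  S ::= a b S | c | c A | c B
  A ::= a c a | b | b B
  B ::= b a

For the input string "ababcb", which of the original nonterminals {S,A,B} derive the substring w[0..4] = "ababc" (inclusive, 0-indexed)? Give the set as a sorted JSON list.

Convert to CNF:
  S -> T0 X4 | T1 A | T1 B | c
  A -> T0 X3 | T2 B | b
  B -> T2 T0
  T0 -> a
  T1 -> c
  T2 -> b
  X3 -> T1 T0
  X4 -> T2 S

CYK table (by increasing span) (cells [i..j] with 0 ≤ i ≤ j ≤ 4 only):
  [0..0]={T0}  "a"  orig:{}
  [1..1]={A,T2}  "b"  orig:{A}
  [2..2]={T0}  "a"  orig:{}
  [3..3]={A,T2}  "b"  orig:{A}
  [4..4]={S,T1}  "c"  orig:{S}
  [0..1]=∅  "ab"
  [1..2]={B}  "ba"
  [2..3]=∅  "ab"
  [3..4]={X4}  "bc"  orig:{}
  [0..2]=∅  "aba"
  [1..3]=∅  "bab"
  [2..4]={S}  "abc"
  [0..3]=∅  "abab"
  [1..4]={X4}  "babc"  orig:{}
  [0..4]={S}  "ababc"

Original NTs in T[0,4] deriving "ababc": ["S"]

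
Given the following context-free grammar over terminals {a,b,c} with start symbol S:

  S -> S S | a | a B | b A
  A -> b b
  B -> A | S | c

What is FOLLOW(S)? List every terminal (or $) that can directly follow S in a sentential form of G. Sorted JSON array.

FIRST iteration:
[1]
  A via A→b b: +{b}
  B via B→A: +{b}
  B via B→c: +{c}
  S via S→a: +{a}
  S via S→b A: +{b}
  FIRST(S)={a,b}  FIRST(A)={b}  FIRST(B)={b,c}
[2]
  B via B→S: +{a}
  FIRST(S)={a,b}  FIRST(A)={b}  FIRST(B)={a,b,c}
[3] (stable)
  FIRST(S)={a,b}  FIRST(A)={b}  FIRST(B)={a,b,c}

FOLLOW iteration:
FOLLOW(S) := {$}
round 1:
  S→S S: FOLLOW(S) ⊇ FIRST(S) = {a,b}; new: +{a,b}
  S→a B: FOLLOW(B) ⊇ FOLLOW(S) ⊇ {$,a,b}; new: +{$,a,b}
  S→b A: FOLLOW(A) ⊇ FOLLOW(S) ⊇ {$,a,b}; new: +{$,a,b}
  S: {$,a,b}  A: {$,a,b}  B: {$,a,b}
round 2: (stable)
  S: {$,a,b}  A: {$,a,b}  B: {$,a,b}

FOLLOW(S) = ["$", "a", "b"]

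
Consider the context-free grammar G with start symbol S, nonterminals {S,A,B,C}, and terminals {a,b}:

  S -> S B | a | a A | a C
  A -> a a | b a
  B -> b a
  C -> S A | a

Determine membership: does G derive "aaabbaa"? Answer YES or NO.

Convert to CNF:
  S -> S B | T0 A | T0 C | a
  A -> T0 T0 | T1 T0
  B -> T1 T0
  C -> S A | a
  T0 -> a
  T1 -> b

Fill CYK table bottom-up:
  cell(0,0) a: {C,S,T0}  orig:{C,S}
  cell(1,1) a: {C,S,T0}  orig:{C,S}
  cell(2,2) a: {C,S,T0}  orig:{C,S}
  cell(3,3) b: {T1}  orig:{}
  cell(4,4) b: {T1}  orig:{}
  cell(5,5) a: {C,S,T0}  orig:{C,S}
  cell(6,6) a: {C,S,T0}  orig:{C,S}
  cell(0,1) aa: {A,S}
  cell(1,2) aa: {A,S}
  cell(2,3) ab: ∅
  cell(3,4) bb: ∅
  cell(4,5) ba: {A,B}
  cell(5,6) aa: {A,S}
  cell(0,2) aaa: {C,S}
  cell(1,3) aab: ∅
  cell(2,4) abb: ∅
  cell(3,5) bba: ∅
  cell(4,6) baa: ∅
  cell(0,3) aaab: ∅
  cell(1,4) aabb: ∅
  cell(2,5) abba: ∅
  cell(3,6) bbaa: ∅
  cell(0,4) aaabb: ∅
  cell(1,5) aabba: ∅
  cell(2,6) abbaa: ∅
  cell(0,5) aaabba: ∅
  cell(1,6) aabbaa: ∅
  cell(0,6) aaabbaa: ∅

S ∉ T[0,6] ⇒ NO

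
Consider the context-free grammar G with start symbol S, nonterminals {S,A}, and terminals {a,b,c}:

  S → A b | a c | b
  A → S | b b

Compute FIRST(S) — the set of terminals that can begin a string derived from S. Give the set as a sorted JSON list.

FIRST sets, iterate to fixpoint:
round 1:
  A via A→b b: +{b}
  S via S→A b: +{b}
  S via S→a c: +{a}
  FIRST(S)={a,b}  FIRST(A)={b}
round 2:
  A via A→S: +{a}
  FIRST(S)={a,b}  FIRST(A)={a,b}
round 3: — fixpoint
  FIRST(S)={a,b}  FIRST(A)={a,b}

FIRST(S) = ["a", "b"]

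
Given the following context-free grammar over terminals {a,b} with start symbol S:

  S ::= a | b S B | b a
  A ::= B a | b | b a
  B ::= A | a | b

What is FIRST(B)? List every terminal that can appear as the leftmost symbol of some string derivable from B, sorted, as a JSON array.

Compute FIRST by fixpoint:
iter 1:
  A via A→b: +{b}
  B via B→A: +{b}
  B via B→a: +{a}
  S via S→a: +{a}
  S via S→b S B: +{b}
  FIRST[S]={a,b}  FIRST[A]={b}  FIRST[B]={a,b}
iter 2:
  A via A→B a: +{a}
  FIRST[S]={a,b}  FIRST[A]={a,b}  FIRST[B]={a,b}
iter 3: (no change)
  FIRST[S]={a,b}  FIRST[A]={a,b}  FIRST[B]={a,b}

FIRST(B) = ["a", "b"]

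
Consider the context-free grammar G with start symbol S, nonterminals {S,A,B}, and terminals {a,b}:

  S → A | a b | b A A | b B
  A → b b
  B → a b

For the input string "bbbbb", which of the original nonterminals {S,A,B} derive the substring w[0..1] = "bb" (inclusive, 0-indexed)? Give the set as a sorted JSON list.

CNF form of G:
  S -> T0 B | T0 T0 | T0 X2 | T1 T0
  A -> T0 T0
  B -> T1 T0
  T0 -> b
  T1 -> a
  X2 -> A A

CYK fill — only the sub-triangle for w[0..1]:
  [0..0]={T0}  "b"  orig:{}
  [1..1]={T0}  "b"  orig:{}
  [0..1]={A,S}  "bb"

Original NTs in T[0,1] deriving "bb": ["A", "S"]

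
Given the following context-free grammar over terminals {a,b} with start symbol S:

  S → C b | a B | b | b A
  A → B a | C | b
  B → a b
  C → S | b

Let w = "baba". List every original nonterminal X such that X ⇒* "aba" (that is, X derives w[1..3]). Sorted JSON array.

Convert to CNF:
  S -> C T1 | T0 B | T1 A | b
  A -> B T0 | C T1 | T0 B | T1 A | b
  B -> T0 T1
  C -> C T1 | T0 B | T1 A | b
  T0 -> a
  T1 -> b

CYK fill — only the sub-triangle for w[1..3]:
  T[1,1] 'a' = {T0}  orig:{}
  T[2,2] 'b' = {A,C,S,T1}  orig:{A,C,S}
  T[3,3] 'a' = {T0}  orig:{}
  T[1,2] 'ab' = {B}
  T[2,3] 'ba' = ∅
  T[1,3] 'aba' = {A}

Original NTs in T[1,3] deriving "aba": ["A"]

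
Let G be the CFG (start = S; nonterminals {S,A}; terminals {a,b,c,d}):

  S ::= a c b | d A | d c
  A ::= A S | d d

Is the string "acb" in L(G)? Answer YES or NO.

Convert to CNF:
  S -> T0 A | T0 T2 | T1 X4
  A -> A S | T0 T0
  T0 -> d
  T1 -> a
  T2 -> c
  T3 -> b
  X4 -> T2 T3

CYK fill:
  [0..0]={T1}  "a"  orig:{}
  [1..1]={T2}  "c"  orig:{}
  [2..2]={T3}  "b"  orig:{}
  [0..1]=∅  "ac"
  [1..2]={X4}  "cb"  orig:{}
  [0..2]={S}  "acb"

S ∈ T[0,2] ⇒ YES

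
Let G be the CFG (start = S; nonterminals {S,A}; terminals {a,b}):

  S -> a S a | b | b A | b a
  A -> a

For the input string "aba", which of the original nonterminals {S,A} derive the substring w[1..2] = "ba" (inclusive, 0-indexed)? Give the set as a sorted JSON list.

CNF form of G:
  S -> T0 X2 | T1 A | T1 T0 | b
  A -> a
  T0 -> a
  T1 -> b
  X2 -> S T0

Fill CYK table bottom-up (cells [i..j] with 1 ≤ i ≤ j ≤ 2 only):
  [1..1]={S,T1}  "b"  orig:{S}
  [2..2]={A,T0}  "a"  orig:{A}
  [1..2]={S,X2}  "ba"  orig:{S}

Original NTs in T[1,2] deriving "ba": ["S"]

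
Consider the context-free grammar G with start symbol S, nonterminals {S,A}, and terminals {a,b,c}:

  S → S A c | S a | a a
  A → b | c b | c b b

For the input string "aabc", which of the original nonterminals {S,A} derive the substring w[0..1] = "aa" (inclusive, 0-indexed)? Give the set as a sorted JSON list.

Convert to CNF:
  S -> S T2 | S X4 | T2 T2
  A -> T0 T1 | T0 X3 | b
  T0 -> c
  T1 -> b
  T2 -> a
  X3 -> T1 T1
  X4 -> A T0

Fill CYK table bottom-up, restricted to cells inside w[0..1]:
  cell(0,0) a: {T2}  orig:{}
  cell(1,1) a: {T2}  orig:{}
  cell(0,1) aa: {S}

Original NTs in T[0,1] deriving "aa": ["S"]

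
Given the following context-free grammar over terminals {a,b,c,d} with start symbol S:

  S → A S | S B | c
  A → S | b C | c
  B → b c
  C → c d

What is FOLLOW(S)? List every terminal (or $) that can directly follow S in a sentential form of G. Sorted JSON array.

Compute FIRST by fixpoint:
pass 1:
  A via A→b C: +{b}
  A via A→c: +{c}
  B via B→b c: +{b}
  C via C→c d: +{c}
  S via S→A S: +{b,c}
  FIRST[S]={b,c}  FIRST[A]={b,c}  FIRST[B]={b}  FIRST[C]={c}
pass 2: done
  FIRST[S]={b,c}  FIRST[A]={b,c}  FIRST[B]={b}  FIRST[C]={c}

FOLLOW iteration:
FOLLOW(S) := {$}
[1]
  S→A S: FOLLOW(A) ⊇ FIRST(S) = {b,c}; new: +{b,c}
  S→S B: FOLLOW(S) ⊇ FIRST(B) = {b}; new: +{b}
  S→S B: FOLLOW(B) ⊇ FOLLOW(S) ⊇ {$,b}; new: +{$,b}
  FOLLOW(S)={$,b}  FOLLOW(A)={b,c}  FOLLOW(B)={$,b}  FOLLOW(C)={}
[2]
  A→S: FOLLOW(S) ⊇ FOLLOW(A) ⊇ {b,c}; new: +{c}
  A→b C: FOLLOW(C) ⊇ FOLLOW(A) ⊇ {b,c}; new: +{b,c}
  S→S B: FOLLOW(B) ⊇ FOLLOW(S) ⊇ {$,b,c}; new: +{c}
  FOLLOW(S)={$,b,c}  FOLLOW(A)={b,c}  FOLLOW(B)={$,b,c}  FOLLOW(C)={b,c}
[3] (no change)
  FOLLOW(S)={$,b,c}  FOLLOW(A)={b,c}  FOLLOW(B)={$,b,c}  FOLLOW(C)={b,c}

FOLLOW(S) = ["$", "b", "c"]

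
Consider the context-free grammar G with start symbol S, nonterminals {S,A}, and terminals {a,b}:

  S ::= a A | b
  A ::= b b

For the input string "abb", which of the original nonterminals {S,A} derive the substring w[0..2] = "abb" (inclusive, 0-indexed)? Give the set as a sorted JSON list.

CNF form of G:
  S -> T1 A | b
  A -> T0 T0
  T0 -> b
  T1 -> a

Fill CYK table bottom-up, restricted to cells inside w[0..2]:
  T[0,0] 'a' = {T1}  orig:{}
  T[1,1] 'b' = {S,T0}  orig:{S}
  T[2,2] 'b' = {S,T0}  orig:{S}
  T[0,1] 'ab' = ∅
  T[1,2] 'bb' = {A}
  T[0,2] 'abb' = {S}

Original NTs in T[0,2] deriving "abb": ["S"]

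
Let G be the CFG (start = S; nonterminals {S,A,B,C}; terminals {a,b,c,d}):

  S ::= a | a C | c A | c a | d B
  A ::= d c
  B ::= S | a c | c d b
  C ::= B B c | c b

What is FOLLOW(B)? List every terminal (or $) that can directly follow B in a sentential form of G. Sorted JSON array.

Compute FIRST by fixpoint:
[1]
  A via A→d c: +{d}
  B via B→a c: +{a}
  B via B→c d b: +{c}
  C via C→B B c: +{a,c}
  S via S→a: +{a}
  S via S→c A: +{c}
  S via S→d B: +{d}
  FIRST[S]={a,c,d}  FIRST[A]={d}  FIRST[B]={a,c}  FIRST[C]={a,c}
[2]
  B via B→S: +{d}
  C via C→B B c: +{d}
  FIRST[S]={a,c,d}  FIRST[A]={d}  FIRST[B]={a,c,d}  FIRST[C]={a,c,d}
[3] (stable)
  FIRST[S]={a,c,d}  FIRST[A]={d}  FIRST[B]={a,c,d}  FIRST[C]={a,c,d}

FOLLOW iteration:
seed FOLLOW(S) with $
[1]
  C→B B c: FOLLOW(B) ⊇ FIRST(B) = {a,c,d}; new: +{a,c,d}
  S→a C: FOLLOW(C) ⊇ FOLLOW(S) ⊇ {$}; new: +{$}
  S→c A: FOLLOW(A) ⊇ FOLLOW(S) ⊇ {$}; new: +{$}
  S→d B: FOLLOW(B) ⊇ FOLLOW(S) ⊇ {$}; new: +{$}
  S: {$}  A: {$}  B: {$,a,c,d}  C: {$}
[2]
  B→S: FOLLOW(S) ⊇ FOLLOW(B) ⊇ {$,a,c,d}; new: +{a,c,d}
  S→a C: FOLLOW(C) ⊇ FOLLOW(S) ⊇ {$,a,c,d}; new: +{a,c,d}
  S→c A: FOLLOW(A) ⊇ FOLLOW(S) ⊇ {$,a,c,d}; new: +{a,c,d}
  S: {$,a,c,d}  A: {$,a,c,d}  B: {$,a,c,d}  C: {$,a,c,d}
[3] done
  S: {$,a,c,d}  A: {$,a,c,d}  B: {$,a,c,d}  C: {$,a,c,d}

FOLLOW(B) = ["$", "a", "c", "d"]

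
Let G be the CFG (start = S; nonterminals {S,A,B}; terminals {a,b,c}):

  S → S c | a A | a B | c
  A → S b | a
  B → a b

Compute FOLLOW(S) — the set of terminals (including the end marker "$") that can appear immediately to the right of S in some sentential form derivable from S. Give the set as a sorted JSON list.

Compute FIRST by fixpoint:
pass 1:
  A via A→a: +{a}
  B via B→a b: +{a}
  S via S→a A: +{a}
  S via S→c: +{c}
  S: {a,c}  A: {a}  B: {a}
pass 2:
  A via A→S b: +{c}
  S: {a,c}  A: {a,c}  B: {a}
pass 3: done
  S: {a,c}  A: {a,c}  B: {a}

FOLLOW iteration:
initialize: $ ∈ FOLLOW(S)
pass 1:
  A→S b: FOLLOW(S) ⊇ FIRST(b) = {b}; new: +{b}
  S→S c: FOLLOW(S) ⊇ FIRST(c) = {c}; new: +{c}
  S→a A: FOLLOW(A) ⊇ FOLLOW(S) ⊇ {$,b,c}; new: +{$,b,c}
  S→a B: FOLLOW(B) ⊇ FOLLOW(S) ⊇ {$,b,c}; new: +{$,b,c}
  S: {$,b,c}  A: {$,b,c}  B: {$,b,c}
pass 2: (stable)
  S: {$,b,c}  A: {$,b,c}  B: {$,b,c}

FOLLOW(S) = ["$", "b", "c"]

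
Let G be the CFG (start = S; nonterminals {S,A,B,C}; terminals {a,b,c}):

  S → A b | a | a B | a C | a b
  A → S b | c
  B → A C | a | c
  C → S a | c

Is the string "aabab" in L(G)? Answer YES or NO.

CNF form of G:
  S -> A T0 | T1 B | T1 C | T1 T0 | a
  A -> S T0 | c
  B -> A C | a | c
  C -> S T1 | c
  T0 -> b
  T1 -> a

CYK fill:
  T[0,0] 'a' = {B,S,T1}  orig:{B,S}
  T[1,1] 'a' = {B,S,T1}  orig:{B,S}
  T[2,2] 'b' = {T0}  orig:{}
  T[3,3] 'a' = {B,S,T1}  orig:{B,S}
  T[4,4] 'b' = {T0}  orig:{}
  T[0,1] 'aa' = {C,S}
  T[1,2] 'ab' = {A,S}
  T[2,3] 'ba' = ∅
  T[3,4] 'ab' = {A,S}
  T[0,2] 'aab' = {A}
  T[1,3] 'aba' = {C}
  T[2,4] 'bab' = ∅
  T[0,3] 'aaba' = {S}
  T[1,4] 'abab' = ∅
  T[0,4] 'aabab' = {A}

S ∉ T[0,4] ⇒ NO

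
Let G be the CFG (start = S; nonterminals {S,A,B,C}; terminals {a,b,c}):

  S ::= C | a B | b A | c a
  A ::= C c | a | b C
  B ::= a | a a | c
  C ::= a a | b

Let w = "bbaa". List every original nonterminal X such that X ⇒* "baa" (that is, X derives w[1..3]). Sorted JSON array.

Convert to CNF:
  S -> T0 T2 | T1 A | T2 B | T2 T2 | b
  A -> C T0 | T1 C | a
  B -> T2 T2 | a | c
  C -> T2 T2 | b
  T0 -> c
  T1 -> b
  T2 -> a

Fill CYK table bottom-up (cells [i..j] with 1 ≤ i ≤ j ≤ 3 only):
  T[1,1] 'b' = {C,S,T1}  orig:{C,S}
  T[2,2] 'a' = {A,B,T2}  orig:{A,B}
  T[3,3] 'a' = {A,B,T2}  orig:{A,B}
  T[1,2] 'ba' = {S}
  T[2,3] 'aa' = {B,C,S}
  T[1,3] 'baa' = {A}

Original NTs in T[1,3] deriving "baa": ["A"]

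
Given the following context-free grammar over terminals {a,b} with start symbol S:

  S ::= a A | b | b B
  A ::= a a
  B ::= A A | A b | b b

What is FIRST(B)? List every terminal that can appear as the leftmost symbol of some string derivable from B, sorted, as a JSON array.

FIRST sets, iterate to fixpoint:
[1]
  A via A→a a: +{a}
  B via B→A A: +{a}
  B via B→b b: +{b}
  S via S→a A: +{a}
  S via S→b: +{b}
  S: {a,b}  A: {a}  B: {a,b}
[2] — fixpoint
  S: {a,b}  A: {a}  B: {a,b}

FIRST(B) = ["a", "b"]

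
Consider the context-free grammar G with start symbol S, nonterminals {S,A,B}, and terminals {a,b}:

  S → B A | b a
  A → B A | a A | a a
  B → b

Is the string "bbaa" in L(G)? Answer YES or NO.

CNF form of G:
  S -> B A | T1 T0
  A -> B A | T0 A | T0 T0
  B -> b
  T0 -> a
  T1 -> b

CYK table (by increasing span):
  T[0,0] 'b' = {B,T1}  orig:{B}
  T[1,1] 'b' = {B,T1}  orig:{B}
  T[2,2] 'a' = {T0}  orig:{}
  T[3,3] 'a' = {T0}  orig:{}
  T[0,1] 'bb' = ∅
  T[1,2] 'ba' = {S}
  T[2,3] 'aa' = {A}
  T[0,2] 'bba' = ∅
  T[1,3] 'baa' = {A,S}
  T[0,3] 'bbaa' = {A,S}

S ∈ T[0,3] ⇒ YES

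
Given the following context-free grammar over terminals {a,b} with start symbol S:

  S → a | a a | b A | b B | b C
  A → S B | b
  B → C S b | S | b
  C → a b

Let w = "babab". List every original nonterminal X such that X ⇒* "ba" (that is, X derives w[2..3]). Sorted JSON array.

CNF form of G:
  S -> T0 A | T0 B | T0 C | T1 T1 | a
  A -> S B | b
  B -> C X2 | T0 A | T0 B | T0 C | T1 T1 | a | b
  C -> T1 T0
  T0 -> b
  T1 -> a
  X2 -> S T0

CYK table (by increasing span) (cells [i..j] with 2 ≤ i ≤ j ≤ 3 only):
  cell(2,2) b: {A,B,T0}  orig:{A,B}
  cell(3,3) a: {B,S,T1}  orig:{B,S}
  cell(2,3) ba: {B,S}

Original NTs in T[2,3] deriving "ba": ["B", "S"]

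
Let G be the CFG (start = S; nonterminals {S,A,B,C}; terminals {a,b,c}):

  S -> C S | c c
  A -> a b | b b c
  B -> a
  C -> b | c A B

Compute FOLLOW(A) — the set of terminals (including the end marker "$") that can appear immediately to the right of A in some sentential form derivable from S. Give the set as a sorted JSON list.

Compute FIRST by fixpoint:
[1]
  A via A→a b: +{a}
  A via A→b b c: +{b}
  B via B→a: +{a}
  C via C→b: +{b}
  C via C→c A B: +{c}
  S via S→C S: +{b,c}
  S: {b,c}  A: {a,b}  B: {a}  C: {b,c}
[2] (no change)
  S: {b,c}  A: {a,b}  B: {a}  C: {b,c}

Compute FOLLOW by fixpoint:
FOLLOW(S) := {$}
[1]
  C→c A B: FOLLOW(A) ⊇ FIRST(B) = {a}; new: +{a}
  S→C S: FOLLOW(C) ⊇ FIRST(S) = {b,c}; new: +{b,c}
  FOLLOW[S]={$}  FOLLOW[A]={a}  FOLLOW[B]={}  FOLLOW[C]={b,c}
[2]
  C→c A B: FOLLOW(B) ⊇ FOLLOW(C) ⊇ {b,c}; new: +{b,c}
  FOLLOW[S]={$}  FOLLOW[A]={a}  FOLLOW[B]={b,c}  FOLLOW[C]={b,c}
[3] (no change)
  FOLLOW[S]={$}  FOLLOW[A]={a}  FOLLOW[B]={b,c}  FOLLOW[C]={b,c}

FOLLOW(A) = ["a"]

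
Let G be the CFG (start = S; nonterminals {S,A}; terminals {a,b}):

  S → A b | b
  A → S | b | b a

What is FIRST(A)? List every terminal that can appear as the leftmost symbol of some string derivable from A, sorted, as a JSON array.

FIRST iteration:
round 1:
  A via A→b: +{b}
  S via S→A b: +{b}
  FIRST(S)={b}  FIRST(A)={b}
round 2: (no change)
  FIRST(S)={b}  FIRST(A)={b}

FIRST(A) = ["b"]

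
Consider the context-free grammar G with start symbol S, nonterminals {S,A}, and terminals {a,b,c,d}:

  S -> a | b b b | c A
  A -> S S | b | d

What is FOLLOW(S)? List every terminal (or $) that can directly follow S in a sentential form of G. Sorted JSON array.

Compute FIRST by fixpoint:
round 1:
  A via A→b: +{b}
  A via A→d: +{d}
  S via S→a: +{a}
  S via S→b b b: +{b}
  S via S→c A: +{c}
  S: {a,b,c}  A: {b,d}
round 2:
  A via A→S S: +{a,c}
  S: {a,b,c}  A: {a,b,c,d}
round 3: done
  S: {a,b,c}  A: {a,b,c,d}

FOLLOW iteration:
seed FOLLOW(S) with $
iter 1:
  A→S S: FOLLOW(S) ⊇ FIRST(S) = {a,b,c}; new: +{a,b,c}
  S→c A: FOLLOW(A) ⊇ FOLLOW(S) ⊇ {$,a,b,c}; new: +{$,a,b,c}
  FOLLOW(S)={$,a,b,c}  FOLLOW(A)={$,a,b,c}
iter 2: — fixpoint
  FOLLOW(S)={$,a,b,c}  FOLLOW(A)={$,a,b,c}

FOLLOW(S) = ["$", "a", "b", "c"]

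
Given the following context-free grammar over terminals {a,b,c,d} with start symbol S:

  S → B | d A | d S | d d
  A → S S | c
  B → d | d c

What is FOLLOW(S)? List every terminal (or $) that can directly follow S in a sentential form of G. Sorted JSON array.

Compute FIRST by fixpoint:
iter 1:
  A via A→c: +{c}
  B via B→d: +{d}
  S via S→B: +{d}
  FIRST[S]={d}  FIRST[A]={c}  FIRST[B]={d}
iter 2:
  A via A→S S: +{d}
  FIRST[S]={d}  FIRST[A]={c,d}  FIRST[B]={d}
iter 3: (no change)
  FIRST[S]={d}  FIRST[A]={c,d}  FIRST[B]={d}

FOLLOW iteration:
seed FOLLOW(S) with $
round 1:
  A→S S: FOLLOW(S) ⊇ FIRST(S) = {d}; new: +{d}
  S→B: FOLLOW(B) ⊇ FOLLOW(S) ⊇ {$,d}; new: +{$,d}
  S→d A: FOLLOW(A) ⊇ FOLLOW(S) ⊇ {$,d}; new: +{$,d}
  FOLLOW[S]={$,d}  FOLLOW[A]={$,d}  FOLLOW[B]={$,d}
round 2: — fixpoint
  FOLLOW[S]={$,d}  FOLLOW[A]={$,d}  FOLLOW[B]={$,d}

FOLLOW(S) = ["$", "d"]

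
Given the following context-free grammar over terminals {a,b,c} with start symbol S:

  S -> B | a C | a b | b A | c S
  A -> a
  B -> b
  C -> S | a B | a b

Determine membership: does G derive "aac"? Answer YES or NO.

Convert to CNF:
  S -> T0 C | T0 T1 | T1 A | T2 S | b
  A -> a
  B -> b
  C -> T0 B | T0 C | T0 T1 | T1 A | T2 S | b
  T0 -> a
  T1 -> b
  T2 -> c

CYK fill:
  [0..0]={A,T0}  "a"  orig:{A}
  [1..1]={A,T0}  "a"  orig:{A}
  [2..2]={T2}  "c"  orig:{}
  [0..1]=∅  "aa"
  [1..2]=∅  "ac"
  [0..2]=∅  "aac"

S ∉ T[0,2] ⇒ NO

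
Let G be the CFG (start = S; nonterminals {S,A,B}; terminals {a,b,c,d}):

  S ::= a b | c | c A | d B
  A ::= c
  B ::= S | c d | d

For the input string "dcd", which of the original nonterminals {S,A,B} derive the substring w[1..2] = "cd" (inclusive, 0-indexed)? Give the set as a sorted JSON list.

Convert to CNF:
  S -> T0 T1 | T2 A | T3 B | c
  A -> c
  B -> T0 T1 | T2 A | T2 T3 | T3 B | c | d
  T0 -> a
  T1 -> b
  T2 -> c
  T3 -> d

Fill CYK table bottom-up, restricted to cells inside w[1..2]:
  T[1,1] 'c' = {A,B,S,T2}  orig:{A,B,S}
  T[2,2] 'd' = {B,T3}  orig:{B}
  T[1,2] 'cd' = {B}

Original NTs in T[1,2] deriving "cd": ["B"]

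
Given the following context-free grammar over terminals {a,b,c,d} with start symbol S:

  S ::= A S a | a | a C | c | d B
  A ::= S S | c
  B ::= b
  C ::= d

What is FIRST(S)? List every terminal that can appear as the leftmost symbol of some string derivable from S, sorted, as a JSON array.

FIRST sets, iterate to fixpoint:
iter 1:
  A via A→c: +{c}
  B via B→b: +{b}
  C via C→d: +{d}
  S via S→A S a: +{c}
  S via S→a: +{a}
  S via S→d B: +{d}
  FIRST[S]={a,c,d}  FIRST[A]={c}  FIRST[B]={b}  FIRST[C]={d}
iter 2:
  A via A→S S: +{a,d}
  FIRST[S]={a,c,d}  FIRST[A]={a,c,d}  FIRST[B]={b}  FIRST[C]={d}
iter 3: done
  FIRST[S]={a,c,d}  FIRST[A]={a,c,d}  FIRST[B]={b}  FIRST[C]={d}

FIRST(S) = ["a", "c", "d"]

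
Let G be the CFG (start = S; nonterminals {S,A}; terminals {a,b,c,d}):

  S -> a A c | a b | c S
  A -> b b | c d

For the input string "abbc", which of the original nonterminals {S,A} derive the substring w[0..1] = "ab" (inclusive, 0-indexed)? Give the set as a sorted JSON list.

CNF form of G:
  S -> T1 S | T3 T0 | T3 X4
  A -> T0 T0 | T1 T2
  T0 -> b
  T1 -> c
  T2 -> d
  T3 -> a
  X4 -> A T1

CYK fill (cells [i..j] with 0 ≤ i ≤ j ≤ 1 only):
  [0..0]={T3}  "a"  orig:{}
  [1..1]={T0}  "b"  orig:{}
  [0..1]={S}  "ab"

Original NTs in T[0,1] deriving "ab": ["S"]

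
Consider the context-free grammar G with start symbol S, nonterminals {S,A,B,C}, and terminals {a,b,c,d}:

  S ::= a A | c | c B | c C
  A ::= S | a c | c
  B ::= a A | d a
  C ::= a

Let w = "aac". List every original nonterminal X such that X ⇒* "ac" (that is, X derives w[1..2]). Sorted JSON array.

CNF form of G:
  S -> T0 A | T1 B | T1 C | c
  A -> T0 A | T0 T1 | T1 B | T1 C | c
  B -> T0 A | T2 T0
  C -> a
  T0 -> a
  T1 -> c
  T2 -> d

Fill CYK table bottom-up — only the sub-triangle for w[1..2]:
  T[1,1] 'a' = {C,T0}  orig:{C}
  T[2,2] 'c' = {A,S,T1}  orig:{A,S}
  T[1,2] 'ac' = {A,B,S}

Original NTs in T[1,2] deriving "ac": ["A", "B", "S"]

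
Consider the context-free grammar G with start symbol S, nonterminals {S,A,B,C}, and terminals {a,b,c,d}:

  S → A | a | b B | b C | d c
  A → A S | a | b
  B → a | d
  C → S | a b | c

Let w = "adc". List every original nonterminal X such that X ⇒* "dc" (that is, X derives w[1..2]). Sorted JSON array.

CNF form of G:
  S -> A S | T1 B | T1 C | T2 T3 | a | b
  A -> A S | a | b
  B -> a | d
  C -> A S | T0 T1 | T1 B | T1 C | T2 T3 | a | b | c
  T0 -> a
  T1 -> b
  T2 -> d
  T3 -> c

CYK fill, restricted to cells inside w[1..2]:
  cell(1,1) d: {B,T2}  orig:{B}
  cell(2,2) c: {C,T3}  orig:{C}
  cell(1,2) dc: {C,S}

Original NTs in T[1,2] deriving "dc": ["C", "S"]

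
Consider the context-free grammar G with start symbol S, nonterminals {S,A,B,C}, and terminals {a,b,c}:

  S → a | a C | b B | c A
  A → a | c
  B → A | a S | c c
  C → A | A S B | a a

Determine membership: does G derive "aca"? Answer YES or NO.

CNF form of G:
  S -> T0 C | T1 A | T2 B | a
  A -> a | c
  B -> T0 S | T1 T1 | a | c
  C -> A X3 | T0 T0 | a | c
  T0 -> a
  T1 -> c
  T2 -> b
  X3 -> S B

CYK fill:
  [0..0]={A,B,C,S,T0}  "a"  orig:{A,B,C,S}
  [1..1]={A,B,C,T1}  "c"  orig:{A,B,C}
  [2..2]={A,B,C,S,T0}  "a"  orig:{A,B,C,S}
  [0..1]={S,X3}  "ac"  orig:{S}
  [1..2]={S}  "ca"
  [0..2]={B,X3}  "aca"  orig:{B}

S ∉ T[0,2] ⇒ NO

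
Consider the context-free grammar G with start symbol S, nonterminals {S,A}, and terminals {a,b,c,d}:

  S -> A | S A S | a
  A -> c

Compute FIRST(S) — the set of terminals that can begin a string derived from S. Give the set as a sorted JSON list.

FIRST iteration:
iter 1:
  A via A→c: +{c}
  S via S→A: +{c}
  S via S→a: +{a}
  FIRST[S]={a,c}  FIRST[A]={c}
iter 2: (stable)
  FIRST[S]={a,c}  FIRST[A]={c}

FIRST(S) = ["a", "c"]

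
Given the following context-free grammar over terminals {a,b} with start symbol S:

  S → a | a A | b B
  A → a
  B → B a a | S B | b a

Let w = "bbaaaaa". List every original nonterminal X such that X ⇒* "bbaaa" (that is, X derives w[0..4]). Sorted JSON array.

CNF form of G:
  S -> T0 A | T1 B | a
  A -> a
  B -> B X2 | S B | T1 T0
  T0 -> a
  T1 -> b
  X2 -> T0 T0

Fill CYK table bottom-up, restricted to cells inside w[0..4]:
  T[0,0] 'b' = {T1}  orig:{}
  T[1,1] 'b' = {T1}  orig:{}
  T[2,2] 'a' = {A,S,T0}  orig:{A,S}
  T[3,3] 'a' = {A,S,T0}  orig:{A,S}
  T[4,4] 'a' = {A,S,T0}  orig:{A,S}
  T[0,1] 'bb' = ∅
  T[1,2] 'ba' = {B}
  T[2,3] 'aa' = {S,X2}  orig:{S}
  T[3,4] 'aa' = {S,X2}  orig:{S}
  T[0,2] 'bba' = {S}
  T[1,3] 'baa' = ∅
  T[2,4] 'aaa' = ∅
  T[0,3] 'bbaa' = ∅
  T[1,4] 'baaa' = {B}
  T[0,4] 'bbaaa' = {S}

Original NTs in T[0,4] deriving "bbaaa": ["S"]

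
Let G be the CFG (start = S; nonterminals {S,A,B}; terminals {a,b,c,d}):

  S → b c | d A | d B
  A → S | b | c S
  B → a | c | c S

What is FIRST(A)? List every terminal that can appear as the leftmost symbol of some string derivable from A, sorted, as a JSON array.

FIRST sets, iterate to fixpoint:
[1]
  A via A→b: +{b}
  A via A→c S: +{c}
  B via B→a: +{a}
  B via B→c: +{c}
  S via S→b c: +{b}
  S via S→d A: +{d}
  FIRST[S]={b,d}  FIRST[A]={b,c}  FIRST[B]={a,c}
[2]
  A via A→S: +{d}
  FIRST[S]={b,d}  FIRST[A]={b,c,d}  FIRST[B]={a,c}
[3] (no change)
  FIRST[S]={b,d}  FIRST[A]={b,c,d}  FIRST[B]={a,c}

FIRST(A) = ["b", "c", "d"]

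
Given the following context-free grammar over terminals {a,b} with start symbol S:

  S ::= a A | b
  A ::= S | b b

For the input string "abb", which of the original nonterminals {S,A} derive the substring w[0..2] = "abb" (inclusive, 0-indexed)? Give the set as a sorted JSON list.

CNF form of G:
  S -> T0 A | b
  A -> T0 A | T1 T1 | b
  T0 -> a
  T1 -> b

CYK fill — only the sub-triangle for w[0..2]:
  [0..0]={T0}  "a"  orig:{}
  [1..1]={A,S,T1}  "b"  orig:{A,S}
  [2..2]={A,S,T1}  "b"  orig:{A,S}
  [0..1]={A,S}  "ab"
  [1..2]={A}  "bb"
  [0..2]={A,S}  "abb"

Original NTs in T[0,2] deriving "abb": ["A", "S"]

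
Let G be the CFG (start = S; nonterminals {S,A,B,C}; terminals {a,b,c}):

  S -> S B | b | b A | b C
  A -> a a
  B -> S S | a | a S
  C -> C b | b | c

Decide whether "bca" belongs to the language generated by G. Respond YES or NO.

Convert to CNF:
  S -> S B | T1 A | T1 C | b
  A -> T0 T0
  B -> S S | T0 S | a
  C -> C T1 | b | c
  T0 -> a
  T1 -> b

CYK fill:
  T[0,0] 'b' = {C,S,T1}  orig:{C,S}
  T[1,1] 'c' = {C}
  T[2,2] 'a' = {B,T0}  orig:{B}
  T[0,1] 'bc' = {S}
  T[1,2] 'ca' = ∅
  T[0,2] 'bca' = {S}

S ∈ T[0,2] ⇒ YES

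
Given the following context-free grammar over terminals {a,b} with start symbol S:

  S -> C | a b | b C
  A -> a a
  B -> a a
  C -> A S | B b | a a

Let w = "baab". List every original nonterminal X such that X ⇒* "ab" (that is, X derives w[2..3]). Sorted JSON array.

CNF form of G:
  S -> A S | B T1 | T0 T0 | T0 T1 | T1 C
  A -> T0 T0
  B -> T0 T0
  C -> A S | B T1 | T0 T0
  T0 -> a
  T1 -> b

Fill CYK table bottom-up, restricted to cells inside w[2..3]:
  [2..2]={T0}  "a"  orig:{}
  [3..3]={T1}  "b"  orig:{}
  [2..3]={S}  "ab"

Original NTs in T[2,3] deriving "ab": ["S"]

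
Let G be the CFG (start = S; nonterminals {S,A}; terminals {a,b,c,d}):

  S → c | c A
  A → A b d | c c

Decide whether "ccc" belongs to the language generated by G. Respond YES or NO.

CNF form of G:
  S -> T2 A | c
  A -> A X3 | T2 T2
  T0 -> b
  T1 -> d
  T2 -> c
  X3 -> T0 T1

CYK fill:
  T[0,0] 'c' = {S,T2}  orig:{S}
  T[1,1] 'c' = {S,T2}  orig:{S}
  T[2,2] 'c' = {S,T2}  orig:{S}
  T[0,1] 'cc' = {A}
  T[1,2] 'cc' = {A}
  T[0,2] 'ccc' = {S}

S ∈ T[0,2] ⇒ YES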